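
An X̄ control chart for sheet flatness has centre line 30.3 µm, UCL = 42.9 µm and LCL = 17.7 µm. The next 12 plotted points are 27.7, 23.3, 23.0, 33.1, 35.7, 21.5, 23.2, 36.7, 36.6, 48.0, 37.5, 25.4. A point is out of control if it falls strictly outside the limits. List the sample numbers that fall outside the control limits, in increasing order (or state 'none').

Compare each point to [17.7, 42.9]: sample 10 = 48.0 > UCL.

10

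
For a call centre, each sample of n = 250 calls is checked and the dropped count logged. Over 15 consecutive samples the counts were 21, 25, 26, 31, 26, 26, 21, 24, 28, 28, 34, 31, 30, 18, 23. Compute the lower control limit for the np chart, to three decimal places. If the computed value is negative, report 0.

11.621

p̄ = Σdᵢ / (k·n) = 392 / (15 × 250) = 0.10453
LCL = np̄ − 3·√(np̄(1−p̄)) = 26.1333 − 3 × 4.8375 = 11.6208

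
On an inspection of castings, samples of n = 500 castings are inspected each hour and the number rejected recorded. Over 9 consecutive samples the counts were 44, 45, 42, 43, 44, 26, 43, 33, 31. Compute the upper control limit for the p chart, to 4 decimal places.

p̄ = Σdᵢ / (k·n) = 351 / (9 × 500) = 0.07800
UCL = p̄ + 3·√(p̄(1−p̄)/n) = 0.07800 + 3 × √(0.07800×0.92200/500) = 0.07800 + 3 × 0.01199 = 0.11398

0.1140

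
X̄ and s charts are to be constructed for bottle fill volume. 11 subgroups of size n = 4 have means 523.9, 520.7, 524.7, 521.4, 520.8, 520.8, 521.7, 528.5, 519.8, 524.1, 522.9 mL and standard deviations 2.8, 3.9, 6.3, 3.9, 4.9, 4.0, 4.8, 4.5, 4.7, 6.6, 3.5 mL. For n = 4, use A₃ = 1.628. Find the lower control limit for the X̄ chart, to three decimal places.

X̄̄ = (523.9 + 520.7 + 524.7 + 521.4 + 520.8 + 520.8 + 521.7 + 528.5 + 519.8 + 524.1 + 522.9) / 11 = 522.6636
s̄ = (2.8 + 3.9 + 6.3 + 3.9 + 4.9 + 4.0 + 4.8 + 4.5 + 4.7 + 6.6 + 3.5) / 11 = 4.5364
LCL = X̄̄ − A₃·s̄ = 522.6636 − 1.628 × 4.5364 = 515.2784

515.278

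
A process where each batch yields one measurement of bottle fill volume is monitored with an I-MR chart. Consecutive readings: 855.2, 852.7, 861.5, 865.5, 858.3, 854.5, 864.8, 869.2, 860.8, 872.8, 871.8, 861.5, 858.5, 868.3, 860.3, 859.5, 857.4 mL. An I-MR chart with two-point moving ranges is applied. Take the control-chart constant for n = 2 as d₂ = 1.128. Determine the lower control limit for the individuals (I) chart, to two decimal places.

X̄ = (855.2 + 852.7 + 861.5 + 865.5 + 858.3 + 854.5 + 864.8 + 869.2 + 860.8 + 872.8 + 871.8 + 861.5 + 858.5 + 868.3 + 860.3 + 859.5 + 857.4) / 17 = 861.9176
Moving ranges: 2.5, 8.8, 4.0, 7.2, 3.8, 10.3, 4.4, 8.4, 12.0, 1.0, 10.3, 3.0, 9.8, 8.0, 0.8, 2.1; M̄R̄ = 96.4000 / 16 = 6.0250
LCL = X̄ − 3·M̄R̄/d₂ = 861.9176 − 3 × 6.0250 / 1.128 = 845.8937

845.89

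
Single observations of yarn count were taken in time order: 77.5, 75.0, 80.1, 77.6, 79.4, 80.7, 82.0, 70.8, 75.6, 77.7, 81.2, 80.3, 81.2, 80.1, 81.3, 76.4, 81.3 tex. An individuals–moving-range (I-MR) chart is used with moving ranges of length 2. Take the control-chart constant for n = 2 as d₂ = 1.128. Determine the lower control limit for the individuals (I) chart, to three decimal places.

X̄ = (77.5 + 75.0 + 80.1 + 77.6 + 79.4 + 80.7 + 82.0 + 70.8 + 75.6 + 77.7 + 81.2 + 80.3 + 81.2 + 80.1 + 81.3 + 76.4 + 81.3) / 17 = 78.7176
Moving ranges: 2.5, 5.1, 2.5, 1.8, 1.3, 1.3, 11.2, 4.8, 2.1, 3.5, 0.9, 0.9, 1.1, 1.2, 4.9, 4.9; M̄R̄ = 50.0000 / 16 = 3.1250
LCL = X̄ − 3·M̄R̄/d₂ = 78.7176 − 3 × 3.1250 / 1.128 = 70.4065

70.406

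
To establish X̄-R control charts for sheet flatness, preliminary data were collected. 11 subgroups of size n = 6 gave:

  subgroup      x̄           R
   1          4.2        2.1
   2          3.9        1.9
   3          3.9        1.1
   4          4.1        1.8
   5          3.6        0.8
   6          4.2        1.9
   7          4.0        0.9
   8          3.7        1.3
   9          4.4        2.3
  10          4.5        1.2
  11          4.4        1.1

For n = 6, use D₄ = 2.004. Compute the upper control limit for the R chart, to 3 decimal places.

2.988

R̄ = (2.1 + 1.9 + 1.1 + 1.8 + 0.8 + 1.9 + 0.9 + 1.3 + 2.3 + 1.2 + 1.1) / 11 = 16.4000 / 11 = 1.4909
UCL_R = D₄·R̄ = 2.004 × 1.4909 = 2.9878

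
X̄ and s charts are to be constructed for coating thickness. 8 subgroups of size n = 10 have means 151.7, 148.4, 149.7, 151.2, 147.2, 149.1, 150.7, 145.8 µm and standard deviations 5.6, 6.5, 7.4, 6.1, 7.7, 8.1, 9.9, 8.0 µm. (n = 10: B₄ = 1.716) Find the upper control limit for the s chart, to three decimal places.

s̄ = (5.6 + 6.5 + 7.4 + 6.1 + 7.7 + 8.1 + 9.9 + 8.0) / 8 = 7.4125
UCL_s = B₄·s̄ = 1.716 × 7.4125 = 12.7198

12.720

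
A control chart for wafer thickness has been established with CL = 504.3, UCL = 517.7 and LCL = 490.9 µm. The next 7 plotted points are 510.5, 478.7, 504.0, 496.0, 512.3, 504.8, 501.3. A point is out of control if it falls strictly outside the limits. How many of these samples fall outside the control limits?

Compare each point to [490.9, 517.7]: sample 2 = 478.7 < LCL.

1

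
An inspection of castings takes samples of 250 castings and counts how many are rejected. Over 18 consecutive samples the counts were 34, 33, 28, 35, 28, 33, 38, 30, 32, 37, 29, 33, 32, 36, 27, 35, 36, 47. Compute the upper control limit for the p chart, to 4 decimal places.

0.1986

p̄ = Σdᵢ / (k·n) = 603 / (18 × 250) = 0.13400
UCL = p̄ + 3·√(p̄(1−p̄)/n) = 0.13400 + 3 × √(0.13400×0.86600/250) = 0.13400 + 3 × 0.02154 = 0.19863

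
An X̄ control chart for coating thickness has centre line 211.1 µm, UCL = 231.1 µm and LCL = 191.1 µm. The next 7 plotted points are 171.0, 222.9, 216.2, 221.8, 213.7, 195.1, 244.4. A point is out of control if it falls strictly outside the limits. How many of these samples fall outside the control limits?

2

Compare each point to [191.1, 231.1]: sample 1 = 171.0 < LCL; sample 7 = 244.4 > UCL.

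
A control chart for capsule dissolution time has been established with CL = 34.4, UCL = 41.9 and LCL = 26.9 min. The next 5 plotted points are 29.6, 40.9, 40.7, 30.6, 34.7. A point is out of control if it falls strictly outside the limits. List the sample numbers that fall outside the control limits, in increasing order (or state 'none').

All 5 points lie within [26.9, 41.9].

none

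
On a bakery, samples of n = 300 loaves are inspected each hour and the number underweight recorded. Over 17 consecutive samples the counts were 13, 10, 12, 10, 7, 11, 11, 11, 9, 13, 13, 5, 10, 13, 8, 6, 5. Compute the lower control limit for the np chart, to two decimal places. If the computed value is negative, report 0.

p̄ = Σdᵢ / (k·n) = 167 / (17 × 300) = 0.03275
LCL = np̄ − 3·√(np̄(1−p̄)) = 9.8235 − 3 × 3.0825 = 0.5760

0.58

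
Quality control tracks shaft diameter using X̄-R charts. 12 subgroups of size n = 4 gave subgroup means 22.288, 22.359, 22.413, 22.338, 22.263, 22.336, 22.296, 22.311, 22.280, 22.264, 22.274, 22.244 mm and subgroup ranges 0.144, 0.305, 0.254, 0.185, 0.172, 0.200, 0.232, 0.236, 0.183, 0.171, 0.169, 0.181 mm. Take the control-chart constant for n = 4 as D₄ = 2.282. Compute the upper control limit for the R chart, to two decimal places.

0.46

R̄ = (0.144 + 0.305 + 0.254 + 0.185 + 0.172 + 0.200 + 0.232 + 0.236 + 0.183 + 0.171 + 0.169 + 0.181) / 12 = 2.4320 / 12 = 0.2027
UCL_R = D₄·R̄ = 2.282 × 0.2027 = 0.4625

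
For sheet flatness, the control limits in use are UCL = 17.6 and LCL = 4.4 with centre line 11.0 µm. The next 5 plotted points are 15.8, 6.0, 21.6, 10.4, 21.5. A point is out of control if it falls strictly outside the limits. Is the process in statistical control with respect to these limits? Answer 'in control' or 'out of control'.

out of control

Compare each point to [4.4, 17.6]: sample 3 = 21.6 > UCL; sample 5 = 21.5 > UCL.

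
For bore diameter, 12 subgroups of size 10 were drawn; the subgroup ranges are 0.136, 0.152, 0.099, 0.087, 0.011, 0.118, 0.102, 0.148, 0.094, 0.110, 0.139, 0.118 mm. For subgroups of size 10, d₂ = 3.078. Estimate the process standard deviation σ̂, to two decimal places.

0.04

R̄ = (0.136 + 0.152 + 0.099 + 0.087 + 0.011 + 0.118 + 0.102 + 0.148 + 0.094 + 0.110 + 0.139 + 0.118) / 12 = 0.1095
σ̂ = R̄ / d₂ = 0.1095 / 3.078 = 0.0356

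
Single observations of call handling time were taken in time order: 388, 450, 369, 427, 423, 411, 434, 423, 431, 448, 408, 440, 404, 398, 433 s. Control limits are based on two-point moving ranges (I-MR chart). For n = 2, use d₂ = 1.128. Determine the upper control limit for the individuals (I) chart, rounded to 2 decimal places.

499.87

X̄ = (388 + 450 + 369 + 427 + 423 + 411 + 434 + 423 + 431 + 448 + 408 + 440 + 404 + 398 + 433) / 15 = 419.1333
Moving ranges: 62, 81, 58, 4, 12, 23, 11, 8, 17, 40, 32, 36, 6, 35; M̄R̄ = 425.0000 / 14 = 30.3571
UCL = X̄ + 3·M̄R̄/d₂ = 419.1333 + 3 × 30.3571 / 1.128 = 499.8704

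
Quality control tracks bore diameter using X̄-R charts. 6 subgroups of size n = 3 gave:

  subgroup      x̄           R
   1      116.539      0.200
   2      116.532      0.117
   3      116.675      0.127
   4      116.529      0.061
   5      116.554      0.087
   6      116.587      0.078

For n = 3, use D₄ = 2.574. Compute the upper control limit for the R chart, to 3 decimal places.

R̄ = (0.200 + 0.117 + 0.127 + 0.061 + 0.087 + 0.078) / 6 = 0.6700 / 6 = 0.1117
UCL_R = D₄·R̄ = 2.574 × 0.1117 = 0.2874

0.287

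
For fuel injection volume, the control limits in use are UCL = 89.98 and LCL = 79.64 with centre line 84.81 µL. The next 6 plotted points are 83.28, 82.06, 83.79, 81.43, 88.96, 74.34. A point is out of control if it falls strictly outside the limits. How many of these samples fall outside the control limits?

Compare each point to [79.64, 89.98]: sample 6 = 74.34 < LCL.

1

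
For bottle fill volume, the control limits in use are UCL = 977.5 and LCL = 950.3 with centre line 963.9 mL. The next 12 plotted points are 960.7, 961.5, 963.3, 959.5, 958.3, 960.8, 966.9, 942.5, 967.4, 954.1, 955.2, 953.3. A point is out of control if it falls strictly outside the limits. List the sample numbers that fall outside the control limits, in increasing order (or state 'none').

8

Compare each point to [950.3, 977.5]: sample 8 = 942.5 < LCL.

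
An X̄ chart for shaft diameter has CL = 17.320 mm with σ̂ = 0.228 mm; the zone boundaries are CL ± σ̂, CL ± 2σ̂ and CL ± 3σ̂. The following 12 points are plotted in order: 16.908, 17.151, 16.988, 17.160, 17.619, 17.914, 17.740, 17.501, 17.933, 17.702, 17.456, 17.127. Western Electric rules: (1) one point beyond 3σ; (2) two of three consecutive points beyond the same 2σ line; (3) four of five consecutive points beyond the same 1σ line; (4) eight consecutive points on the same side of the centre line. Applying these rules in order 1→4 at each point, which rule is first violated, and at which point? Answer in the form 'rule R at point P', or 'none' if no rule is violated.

Zone of each point (C = within 1σ̂, B = 1σ̂–2σ̂, A = 2σ̂–3σ̂, * = beyond 3σ̂; sign = side of CL): 1:-B, 2:-C, 3:-B, 4:-C, 5:+B, 6:+A, 7:+B, 8:+C, 9:+A, 10:+B, 11:+C, 12:-C
Rule 3 (four of five consecutive points beyond the same 1σ limit) is satisfied at point 9.

rule 3 at point 9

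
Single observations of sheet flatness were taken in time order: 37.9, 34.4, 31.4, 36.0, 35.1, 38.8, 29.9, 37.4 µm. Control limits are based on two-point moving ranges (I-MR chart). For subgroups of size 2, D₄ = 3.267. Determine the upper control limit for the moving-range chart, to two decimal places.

Moving ranges: 3.5, 3.0, 4.6, 0.9, 3.7, 8.9, 7.5; M̄R̄ = 32.1000 / 7 = 4.5857
UCL_MR = D₄·M̄R̄ = 3.267 × 4.5857 = 14.9815

14.98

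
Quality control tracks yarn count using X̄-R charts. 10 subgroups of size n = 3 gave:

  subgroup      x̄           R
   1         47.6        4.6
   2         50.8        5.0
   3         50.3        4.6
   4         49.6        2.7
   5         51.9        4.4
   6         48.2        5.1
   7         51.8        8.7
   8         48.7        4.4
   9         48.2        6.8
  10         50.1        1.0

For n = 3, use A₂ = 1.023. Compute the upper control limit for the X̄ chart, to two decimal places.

X̄̄ = (47.6 + 50.8 + 50.3 + 49.6 + 51.9 + 48.2 + 51.8 + 48.7 + 48.2 + 50.1) / 10 = 497.2000 / 10 = 49.7200
R̄ = (4.6 + 5.0 + 4.6 + 2.7 + 4.4 + 5.1 + 8.7 + 4.4 + 6.8 + 1.0) / 10 = 47.3000 / 10 = 4.7300
UCL = X̄̄ + A₂·R̄ = 49.7200 + 1.023 × 4.7300 = 54.5588

54.56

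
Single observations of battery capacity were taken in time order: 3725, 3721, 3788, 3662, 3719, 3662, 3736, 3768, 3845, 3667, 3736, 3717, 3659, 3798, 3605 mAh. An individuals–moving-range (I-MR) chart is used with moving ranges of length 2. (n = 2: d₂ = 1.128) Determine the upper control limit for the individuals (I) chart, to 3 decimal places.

3938.998

X̄ = (3725 + 3721 + 3788 + 3662 + 3719 + 3662 + 3736 + 3768 + 3845 + 3667 + 3736 + 3717 + 3659 + 3798 + 3605) / 15 = 3720.5333
Moving ranges: 4, 67, 126, 57, 57, 74, 32, 77, 178, 69, 19, 58, 139, 193; M̄R̄ = 1150.0000 / 14 = 82.1429
UCL = X̄ + 3·M̄R̄/d₂ = 3720.5333 + 3 × 82.1429 / 1.128 = 3938.9984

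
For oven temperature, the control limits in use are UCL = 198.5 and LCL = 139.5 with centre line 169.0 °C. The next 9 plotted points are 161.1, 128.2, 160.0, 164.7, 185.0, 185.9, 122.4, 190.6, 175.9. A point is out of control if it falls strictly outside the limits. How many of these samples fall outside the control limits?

Compare each point to [139.5, 198.5]: sample 2 = 128.2 < LCL; sample 7 = 122.4 < LCL.

2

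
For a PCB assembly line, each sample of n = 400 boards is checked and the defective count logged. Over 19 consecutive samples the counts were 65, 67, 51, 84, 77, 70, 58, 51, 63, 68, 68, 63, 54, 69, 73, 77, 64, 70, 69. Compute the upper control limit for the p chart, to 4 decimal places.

p̄ = Σdᵢ / (k·n) = 1261 / (19 × 400) = 0.16592
UCL = p̄ + 3·√(p̄(1−p̄)/n) = 0.16592 + 3 × √(0.16592×0.83408/400) = 0.16592 + 3 × 0.01860 = 0.22172

0.2217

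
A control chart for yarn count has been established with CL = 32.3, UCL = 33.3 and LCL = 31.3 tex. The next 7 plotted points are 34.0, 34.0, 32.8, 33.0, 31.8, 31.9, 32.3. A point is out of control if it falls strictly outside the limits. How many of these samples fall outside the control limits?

Compare each point to [31.3, 33.3]: sample 1 = 34.0 > UCL; sample 2 = 34.0 > UCL.

2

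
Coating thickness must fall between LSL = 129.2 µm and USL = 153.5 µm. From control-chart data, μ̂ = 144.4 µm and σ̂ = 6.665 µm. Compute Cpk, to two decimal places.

Cpu = (USL − μ̂) / (3σ̂) = (153.5 − 144.4) / (3 × 6.665) = 0.4551; Cpl = (μ̂ − LSL) / (3σ̂) = (144.4 − 129.2) / (3 × 6.665) = 0.7602; Cpk = min(Cpu, Cpl) = 0.4551

0.46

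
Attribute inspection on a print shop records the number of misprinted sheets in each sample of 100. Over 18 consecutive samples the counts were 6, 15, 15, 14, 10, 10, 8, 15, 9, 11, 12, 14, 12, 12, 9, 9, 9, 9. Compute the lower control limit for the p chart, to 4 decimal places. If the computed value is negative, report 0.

0.0165

p̄ = Σdᵢ / (k·n) = 199 / (18 × 100) = 0.11056
LCL = p̄ − 3·√(p̄(1−p̄)/n) = 0.11056 − 3 × 0.03136 = 0.01648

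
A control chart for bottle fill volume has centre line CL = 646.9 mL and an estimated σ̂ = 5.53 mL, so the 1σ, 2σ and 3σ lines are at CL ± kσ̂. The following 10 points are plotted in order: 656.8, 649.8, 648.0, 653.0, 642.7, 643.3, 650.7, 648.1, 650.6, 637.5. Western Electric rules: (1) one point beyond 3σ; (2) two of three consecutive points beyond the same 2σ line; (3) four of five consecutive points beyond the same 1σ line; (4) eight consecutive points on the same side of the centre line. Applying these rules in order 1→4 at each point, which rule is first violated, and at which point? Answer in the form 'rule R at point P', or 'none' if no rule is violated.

none

Zone of each point (C = within 1σ̂, B = 1σ̂–2σ̂, A = 2σ̂–3σ̂, * = beyond 3σ̂; sign = side of CL): 1:+B, 2:+C, 3:+C, 4:+B, 5:-C, 6:-C, 7:+C, 8:+C, 9:+C, 10:-B
No rule fires across all 10 points.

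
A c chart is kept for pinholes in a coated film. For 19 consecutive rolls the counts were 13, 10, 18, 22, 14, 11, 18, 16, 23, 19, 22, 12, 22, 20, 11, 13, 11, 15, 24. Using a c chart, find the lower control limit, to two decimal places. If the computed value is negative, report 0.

4.33

c̄ = (13 + 10 + 18 + 22 + 14 + 11 + 18 + 16 + 23 + 19 + 22 + 12 + 22 + 20 + 11 + 13 + 11 + 15 + 24) / 19 = 314 / 19 = 16.5263
LCL = c̄ − 3√c̄ = 16.5263 − 3 × 4.0653 = 4.3305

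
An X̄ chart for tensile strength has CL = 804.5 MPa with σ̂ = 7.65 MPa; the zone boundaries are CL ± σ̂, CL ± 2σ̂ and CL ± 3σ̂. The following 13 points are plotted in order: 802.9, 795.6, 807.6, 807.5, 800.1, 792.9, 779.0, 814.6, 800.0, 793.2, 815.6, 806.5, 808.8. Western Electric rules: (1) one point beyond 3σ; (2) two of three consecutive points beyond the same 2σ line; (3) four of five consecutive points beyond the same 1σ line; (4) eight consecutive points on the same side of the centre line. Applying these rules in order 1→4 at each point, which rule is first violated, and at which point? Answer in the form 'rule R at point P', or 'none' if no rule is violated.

Zone of each point (C = within 1σ̂, B = 1σ̂–2σ̂, A = 2σ̂–3σ̂, * = beyond 3σ̂; sign = side of CL): 1:-C, 2:-B, 3:+C, 4:+C, 5:-C, 6:-B, 7:-*, 8:+B, 9:-C, 10:-B, 11:+B, 12:+C, 13:+C
Rule 1 (one point beyond the 3σ limits) is satisfied at point 7.

rule 1 at point 7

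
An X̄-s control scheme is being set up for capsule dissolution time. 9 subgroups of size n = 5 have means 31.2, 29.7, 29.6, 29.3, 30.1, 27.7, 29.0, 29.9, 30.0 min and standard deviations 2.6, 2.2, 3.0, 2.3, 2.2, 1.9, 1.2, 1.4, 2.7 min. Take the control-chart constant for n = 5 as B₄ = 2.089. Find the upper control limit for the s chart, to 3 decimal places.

s̄ = (2.6 + 2.2 + 3.0 + 2.3 + 2.2 + 1.9 + 1.2 + 1.4 + 2.7) / 9 = 2.1667
UCL_s = B₄·s̄ = 2.089 × 2.1667 = 4.5262

4.526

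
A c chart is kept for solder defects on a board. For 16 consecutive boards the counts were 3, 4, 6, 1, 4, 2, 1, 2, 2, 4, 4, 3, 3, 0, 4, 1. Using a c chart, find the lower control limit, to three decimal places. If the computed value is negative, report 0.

0.000

c̄ = (3 + 4 + 6 + 1 + 4 + 2 + 1 + 2 + 2 + 4 + 4 + 3 + 3 + 0 + 4 + 1) / 16 = 44 / 16 = 2.7500
LCL = c̄ − 3√c̄ = 2.7500 − 3 × 1.6583 = -2.2249 → 0 (cannot be negative)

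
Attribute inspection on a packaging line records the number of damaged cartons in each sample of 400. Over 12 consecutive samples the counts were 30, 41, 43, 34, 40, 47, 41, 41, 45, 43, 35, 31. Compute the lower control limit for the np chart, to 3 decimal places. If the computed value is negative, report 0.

21.401

p̄ = Σdᵢ / (k·n) = 471 / (12 × 400) = 0.09813
LCL = np̄ − 3·√(np̄(1−p̄)) = 39.2500 − 3 × 5.9497 = 21.4010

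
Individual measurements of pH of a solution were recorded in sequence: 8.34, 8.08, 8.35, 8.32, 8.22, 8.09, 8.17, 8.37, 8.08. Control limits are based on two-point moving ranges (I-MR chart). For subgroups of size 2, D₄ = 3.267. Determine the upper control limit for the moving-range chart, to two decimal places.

Moving ranges: 0.26, 0.27, 0.03, 0.10, 0.13, 0.08, 0.20, 0.29; M̄R̄ = 1.3600 / 8 = 0.1700
UCL_MR = D₄·M̄R̄ = 3.267 × 0.1700 = 0.5554

0.56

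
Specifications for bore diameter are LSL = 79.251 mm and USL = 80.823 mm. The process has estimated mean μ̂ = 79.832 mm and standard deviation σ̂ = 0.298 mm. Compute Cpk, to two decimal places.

0.65

Cpu = (USL − μ̂) / (3σ̂) = (80.823 − 79.832) / (3 × 0.298) = 1.1085; Cpl = (μ̂ − LSL) / (3σ̂) = (79.832 − 79.251) / (3 × 0.298) = 0.6499; Cpk = min(Cpu, Cpl) = 0.6499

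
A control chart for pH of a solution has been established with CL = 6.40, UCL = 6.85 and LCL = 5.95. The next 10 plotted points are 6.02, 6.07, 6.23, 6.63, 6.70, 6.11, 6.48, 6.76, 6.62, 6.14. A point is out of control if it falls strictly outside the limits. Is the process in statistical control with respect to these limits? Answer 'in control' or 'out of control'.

All 10 points lie within [5.95, 6.85].

in control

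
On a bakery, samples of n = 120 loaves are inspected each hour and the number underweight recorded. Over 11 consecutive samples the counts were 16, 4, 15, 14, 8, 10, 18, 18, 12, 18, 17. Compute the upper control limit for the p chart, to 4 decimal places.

p̄ = Σdᵢ / (k·n) = 150 / (11 × 120) = 0.11364
UCL = p̄ + 3·√(p̄(1−p̄)/n) = 0.11364 + 3 × √(0.11364×0.88636/120) = 0.11364 + 3 × 0.02897 = 0.20055

0.2006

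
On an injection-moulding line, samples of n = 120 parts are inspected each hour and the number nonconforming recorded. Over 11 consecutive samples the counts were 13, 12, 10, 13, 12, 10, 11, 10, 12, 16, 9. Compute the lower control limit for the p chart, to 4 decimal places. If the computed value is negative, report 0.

p̄ = Σdᵢ / (k·n) = 128 / (11 × 120) = 0.09697
LCL = p̄ − 3·√(p̄(1−p̄)/n) = 0.09697 − 3 × 0.02701 = 0.01593

0.0159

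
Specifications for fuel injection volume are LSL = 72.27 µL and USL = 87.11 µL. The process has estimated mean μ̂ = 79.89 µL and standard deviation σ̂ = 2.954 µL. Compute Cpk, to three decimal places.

Cpu = (USL − μ̂) / (3σ̂) = (87.11 − 79.89) / (3 × 2.954) = 0.8147; Cpl = (μ̂ − LSL) / (3σ̂) = (79.89 − 72.27) / (3 × 2.954) = 0.8599; Cpk = min(Cpu, Cpl) = 0.8147

0.815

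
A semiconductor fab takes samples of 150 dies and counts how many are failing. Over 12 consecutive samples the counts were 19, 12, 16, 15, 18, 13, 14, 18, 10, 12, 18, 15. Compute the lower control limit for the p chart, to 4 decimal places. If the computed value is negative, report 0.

p̄ = Σdᵢ / (k·n) = 180 / (12 × 150) = 0.10000
LCL = p̄ − 3·√(p̄(1−p̄)/n) = 0.10000 − 3 × 0.02449 = 0.02652

0.0265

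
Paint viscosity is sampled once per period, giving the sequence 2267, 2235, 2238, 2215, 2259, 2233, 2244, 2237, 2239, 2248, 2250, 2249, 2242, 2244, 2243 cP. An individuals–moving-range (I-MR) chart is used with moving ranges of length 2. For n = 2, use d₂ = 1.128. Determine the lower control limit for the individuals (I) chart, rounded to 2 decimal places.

2210.57

X̄ = (2267 + 2235 + 2238 + 2215 + 2259 + 2233 + 2244 + 2237 + 2239 + 2248 + 2250 + 2249 + 2242 + 2244 + 2243) / 15 = 2242.8667
Moving ranges: 32, 3, 23, 44, 26, 11, 7, 2, 9, 2, 1, 7, 2, 1; M̄R̄ = 170.0000 / 14 = 12.1429
LCL = X̄ − 3·M̄R̄/d₂ = 2242.8667 − 3 × 12.1429 / 1.128 = 2210.5718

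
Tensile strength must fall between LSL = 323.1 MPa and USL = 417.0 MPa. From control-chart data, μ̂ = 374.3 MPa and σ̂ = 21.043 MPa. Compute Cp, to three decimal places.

Cp = (USL − LSL) / (6σ̂) = (417.0 − 323.1) / (6 × 21.043) = 93.9000 / 126.2580 = 0.7437

0.744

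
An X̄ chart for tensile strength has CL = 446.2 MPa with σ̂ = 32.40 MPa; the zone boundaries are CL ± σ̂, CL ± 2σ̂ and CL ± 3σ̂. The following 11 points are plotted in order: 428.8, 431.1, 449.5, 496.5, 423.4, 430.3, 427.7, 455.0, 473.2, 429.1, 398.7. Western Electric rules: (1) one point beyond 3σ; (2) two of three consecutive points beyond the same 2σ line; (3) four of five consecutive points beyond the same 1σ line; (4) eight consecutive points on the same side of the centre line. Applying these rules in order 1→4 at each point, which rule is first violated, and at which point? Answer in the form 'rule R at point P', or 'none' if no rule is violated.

Zone of each point (C = within 1σ̂, B = 1σ̂–2σ̂, A = 2σ̂–3σ̂, * = beyond 3σ̂; sign = side of CL): 1:-C, 2:-C, 3:+C, 4:+B, 5:-C, 6:-C, 7:-C, 8:+C, 9:+C, 10:-C, 11:-B
No rule fires across all 11 points.

none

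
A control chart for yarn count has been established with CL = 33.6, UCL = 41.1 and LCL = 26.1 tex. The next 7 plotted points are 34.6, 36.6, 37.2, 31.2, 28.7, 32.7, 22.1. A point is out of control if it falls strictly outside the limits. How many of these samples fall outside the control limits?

Compare each point to [26.1, 41.1]: sample 7 = 22.1 < LCL.

1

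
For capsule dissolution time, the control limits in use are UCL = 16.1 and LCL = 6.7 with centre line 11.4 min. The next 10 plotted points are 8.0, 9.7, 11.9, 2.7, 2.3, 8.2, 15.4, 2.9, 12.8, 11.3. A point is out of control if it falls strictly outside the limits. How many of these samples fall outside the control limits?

3

Compare each point to [6.7, 16.1]: sample 4 = 2.7 < LCL; sample 5 = 2.3 < LCL; sample 8 = 2.9 < LCL.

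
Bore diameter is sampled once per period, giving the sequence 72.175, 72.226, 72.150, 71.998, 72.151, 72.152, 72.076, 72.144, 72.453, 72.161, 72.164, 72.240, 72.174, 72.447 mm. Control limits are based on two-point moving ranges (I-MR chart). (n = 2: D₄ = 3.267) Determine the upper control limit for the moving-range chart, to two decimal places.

Moving ranges: 0.051, 0.076, 0.152, 0.153, 0.001, 0.076, 0.068, 0.309, 0.292, 0.003, 0.076, 0.066, 0.273; M̄R̄ = 1.5960 / 13 = 0.1228
UCL_MR = D₄·M̄R̄ = 3.267 × 0.1228 = 0.4011

0.40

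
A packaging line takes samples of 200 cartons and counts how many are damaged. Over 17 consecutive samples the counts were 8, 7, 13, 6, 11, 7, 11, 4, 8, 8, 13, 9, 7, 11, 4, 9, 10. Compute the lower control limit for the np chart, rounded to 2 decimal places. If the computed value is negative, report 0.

p̄ = Σdᵢ / (k·n) = 146 / (17 × 200) = 0.04294
LCL = np̄ − 3·√(np̄(1−p̄)) = 8.5882 − 3 × 2.8670 = -0.0126 → 0 (negative, so LCL = 0)

0.00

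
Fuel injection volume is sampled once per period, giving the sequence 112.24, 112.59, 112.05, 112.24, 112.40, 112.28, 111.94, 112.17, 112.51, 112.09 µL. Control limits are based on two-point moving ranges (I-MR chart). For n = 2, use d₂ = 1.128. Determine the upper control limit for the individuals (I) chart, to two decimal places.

113.05

X̄ = (112.24 + 112.59 + 112.05 + 112.24 + 112.40 + 112.28 + 111.94 + 112.17 + 112.51 + 112.09) / 10 = 112.2510
Moving ranges: 0.35, 0.54, 0.19, 0.16, 0.12, 0.34, 0.23, 0.34, 0.42; M̄R̄ = 2.6900 / 9 = 0.2989
UCL = X̄ + 3·M̄R̄/d₂ = 112.2510 + 3 × 0.2989 / 1.128 = 113.0459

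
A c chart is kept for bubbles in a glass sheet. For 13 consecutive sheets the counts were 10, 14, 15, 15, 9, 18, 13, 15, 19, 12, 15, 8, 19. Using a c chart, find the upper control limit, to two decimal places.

c̄ = (10 + 14 + 15 + 15 + 9 + 18 + 13 + 15 + 19 + 12 + 15 + 8 + 19) / 13 = 182 / 13 = 14.0000
UCL = c̄ + 3√c̄ = 14.0000 + 3 × √14.0000 = 14.0000 + 3 × 3.7417 = 25.2250

25.22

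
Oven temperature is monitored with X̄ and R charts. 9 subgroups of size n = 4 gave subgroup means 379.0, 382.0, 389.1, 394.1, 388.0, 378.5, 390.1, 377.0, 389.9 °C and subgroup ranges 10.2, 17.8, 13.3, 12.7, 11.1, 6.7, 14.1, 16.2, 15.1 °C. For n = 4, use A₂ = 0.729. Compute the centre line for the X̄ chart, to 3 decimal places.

X̄̄ = (379.0 + 382.0 + 389.1 + 394.1 + 388.0 + 378.5 + 390.1 + 377.0 + 389.9) / 9 = 3467.7000 / 9 = 385.3000
CL = X̄̄ = 385.3000

385.300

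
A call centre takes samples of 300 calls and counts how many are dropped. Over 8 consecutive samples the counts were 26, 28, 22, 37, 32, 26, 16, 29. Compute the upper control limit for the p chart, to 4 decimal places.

p̄ = Σdᵢ / (k·n) = 216 / (8 × 300) = 0.09000
UCL = p̄ + 3·√(p̄(1−p̄)/n) = 0.09000 + 3 × √(0.09000×0.91000/300) = 0.09000 + 3 × 0.01652 = 0.13957

0.1396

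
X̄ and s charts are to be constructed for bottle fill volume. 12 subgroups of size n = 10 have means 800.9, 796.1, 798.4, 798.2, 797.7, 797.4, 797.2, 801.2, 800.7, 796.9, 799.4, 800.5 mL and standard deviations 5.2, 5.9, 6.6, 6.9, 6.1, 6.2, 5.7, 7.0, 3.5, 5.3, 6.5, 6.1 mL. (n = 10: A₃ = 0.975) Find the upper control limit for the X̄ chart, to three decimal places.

804.485

X̄̄ = (800.9 + 796.1 + 798.4 + 798.2 + 797.7 + 797.4 + 797.2 + 801.2 + 800.7 + 796.9 + 799.4 + 800.5) / 12 = 798.7167
s̄ = (5.2 + 5.9 + 6.6 + 6.9 + 6.1 + 6.2 + 5.7 + 7.0 + 3.5 + 5.3 + 6.5 + 6.1) / 12 = 5.9167
UCL = X̄̄ + A₃·s̄ = 798.7167 + 0.975 × 5.9167 = 804.4854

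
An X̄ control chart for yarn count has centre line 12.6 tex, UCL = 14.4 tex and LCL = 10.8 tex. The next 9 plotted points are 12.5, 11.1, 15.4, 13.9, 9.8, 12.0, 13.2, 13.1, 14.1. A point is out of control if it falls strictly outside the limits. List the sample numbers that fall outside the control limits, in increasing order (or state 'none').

Compare each point to [10.8, 14.4]: sample 3 = 15.4 > UCL; sample 5 = 9.8 < LCL.

3, 5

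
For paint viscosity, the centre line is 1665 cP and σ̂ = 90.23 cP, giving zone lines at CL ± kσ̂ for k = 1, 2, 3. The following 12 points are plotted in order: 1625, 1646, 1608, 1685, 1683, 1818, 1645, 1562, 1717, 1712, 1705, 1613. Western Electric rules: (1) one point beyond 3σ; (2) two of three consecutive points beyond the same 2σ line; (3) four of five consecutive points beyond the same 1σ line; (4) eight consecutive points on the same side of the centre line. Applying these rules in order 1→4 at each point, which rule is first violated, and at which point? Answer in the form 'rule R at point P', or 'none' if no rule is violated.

none

Zone of each point (C = within 1σ̂, B = 1σ̂–2σ̂, A = 2σ̂–3σ̂, * = beyond 3σ̂; sign = side of CL): 1:-C, 2:-C, 3:-C, 4:+C, 5:+C, 6:+B, 7:-C, 8:-B, 9:+C, 10:+C, 11:+C, 12:-C
No rule fires across all 12 points.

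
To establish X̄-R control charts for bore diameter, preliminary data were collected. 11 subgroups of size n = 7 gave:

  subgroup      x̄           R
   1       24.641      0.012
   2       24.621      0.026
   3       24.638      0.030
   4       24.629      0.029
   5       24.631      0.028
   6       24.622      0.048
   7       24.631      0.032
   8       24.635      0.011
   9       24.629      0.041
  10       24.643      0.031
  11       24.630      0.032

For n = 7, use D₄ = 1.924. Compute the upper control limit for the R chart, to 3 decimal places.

R̄ = (0.012 + 0.026 + 0.030 + 0.029 + 0.028 + 0.048 + 0.032 + 0.011 + 0.041 + 0.031 + 0.032) / 11 = 0.3200 / 11 = 0.0291
UCL_R = D₄·R̄ = 1.924 × 0.0291 = 0.0560

0.056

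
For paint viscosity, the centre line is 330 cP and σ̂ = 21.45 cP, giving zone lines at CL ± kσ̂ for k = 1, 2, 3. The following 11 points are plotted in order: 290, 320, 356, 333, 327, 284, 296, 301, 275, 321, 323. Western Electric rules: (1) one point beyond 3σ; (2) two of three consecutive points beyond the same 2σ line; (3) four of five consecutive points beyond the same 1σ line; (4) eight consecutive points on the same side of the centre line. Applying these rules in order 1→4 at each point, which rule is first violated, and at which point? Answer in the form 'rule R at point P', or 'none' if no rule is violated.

Zone of each point (C = within 1σ̂, B = 1σ̂–2σ̂, A = 2σ̂–3σ̂, * = beyond 3σ̂; sign = side of CL): 1:-B, 2:-C, 3:+B, 4:+C, 5:-C, 6:-A, 7:-B, 8:-B, 9:-A, 10:-C, 11:-C
Rule 3 (four of five consecutive points beyond the same 1σ limit) is satisfied at point 9.

rule 3 at point 9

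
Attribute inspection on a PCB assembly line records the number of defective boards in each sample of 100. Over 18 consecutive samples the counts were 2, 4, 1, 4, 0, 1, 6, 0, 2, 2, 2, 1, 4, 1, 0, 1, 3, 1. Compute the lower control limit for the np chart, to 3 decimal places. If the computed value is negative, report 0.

p̄ = Σdᵢ / (k·n) = 35 / (18 × 100) = 0.01944
LCL = np̄ − 3·√(np̄(1−p̄)) = 1.9444 − 3 × 1.3808 = -2.1980 → 0 (negative, so LCL = 0)

0.000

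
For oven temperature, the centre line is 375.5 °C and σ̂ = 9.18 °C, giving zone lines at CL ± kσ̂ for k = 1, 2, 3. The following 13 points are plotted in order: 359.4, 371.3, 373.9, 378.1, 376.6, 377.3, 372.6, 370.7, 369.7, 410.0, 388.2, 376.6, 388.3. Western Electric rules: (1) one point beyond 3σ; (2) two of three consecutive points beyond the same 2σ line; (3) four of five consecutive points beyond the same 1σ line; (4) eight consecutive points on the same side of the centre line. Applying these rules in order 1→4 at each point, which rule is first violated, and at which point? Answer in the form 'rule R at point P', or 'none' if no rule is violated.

rule 1 at point 10

Zone of each point (C = within 1σ̂, B = 1σ̂–2σ̂, A = 2σ̂–3σ̂, * = beyond 3σ̂; sign = side of CL): 1:-B, 2:-C, 3:-C, 4:+C, 5:+C, 6:+C, 7:-C, 8:-C, 9:-C, 10:+*, 11:+B, 12:+C, 13:+B
Rule 1 (one point beyond the 3σ limits) is satisfied at point 10.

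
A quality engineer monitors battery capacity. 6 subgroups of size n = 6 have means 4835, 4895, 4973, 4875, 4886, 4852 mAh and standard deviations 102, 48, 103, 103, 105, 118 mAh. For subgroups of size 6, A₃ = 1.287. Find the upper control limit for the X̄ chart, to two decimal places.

5010.20

X̄̄ = (4835 + 4895 + 4973 + 4875 + 4886 + 4852) / 6 = 4886.0000
s̄ = (102 + 48 + 103 + 103 + 105 + 118) / 6 = 96.5000
UCL = X̄̄ + A₃·s̄ = 4886.0000 + 1.287 × 96.5000 = 5010.1955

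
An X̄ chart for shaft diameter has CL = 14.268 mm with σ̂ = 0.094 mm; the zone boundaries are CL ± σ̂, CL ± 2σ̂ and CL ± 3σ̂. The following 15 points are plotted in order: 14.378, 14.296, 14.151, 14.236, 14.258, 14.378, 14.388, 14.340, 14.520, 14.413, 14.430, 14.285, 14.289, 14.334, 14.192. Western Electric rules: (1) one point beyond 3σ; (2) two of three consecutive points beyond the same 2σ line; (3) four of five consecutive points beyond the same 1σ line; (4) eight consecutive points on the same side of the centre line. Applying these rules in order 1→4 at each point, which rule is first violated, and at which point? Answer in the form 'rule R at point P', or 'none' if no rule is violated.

rule 3 at point 10

Zone of each point (C = within 1σ̂, B = 1σ̂–2σ̂, A = 2σ̂–3σ̂, * = beyond 3σ̂; sign = side of CL): 1:+B, 2:+C, 3:-B, 4:-C, 5:-C, 6:+B, 7:+B, 8:+C, 9:+A, 10:+B, 11:+B, 12:+C, 13:+C, 14:+C, 15:-C
Rule 3 (four of five consecutive points beyond the same 1σ limit) is satisfied at point 10.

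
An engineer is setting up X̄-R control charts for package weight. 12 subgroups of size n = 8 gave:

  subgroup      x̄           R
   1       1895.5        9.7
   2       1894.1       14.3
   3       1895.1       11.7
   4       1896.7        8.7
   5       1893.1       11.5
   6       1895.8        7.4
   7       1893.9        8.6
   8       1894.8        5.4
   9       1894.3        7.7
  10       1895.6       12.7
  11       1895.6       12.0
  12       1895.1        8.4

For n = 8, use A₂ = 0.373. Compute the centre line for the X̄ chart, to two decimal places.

X̄̄ = (1895.5 + 1894.1 + 1895.1 + 1896.7 + 1893.1 + 1895.8 + 1893.9 + 1894.8 + 1894.3 + 1895.6 + 1895.6 + 1895.1) / 12 = 22739.6000 / 12 = 1894.9667
CL = X̄̄ = 1894.9667

1894.97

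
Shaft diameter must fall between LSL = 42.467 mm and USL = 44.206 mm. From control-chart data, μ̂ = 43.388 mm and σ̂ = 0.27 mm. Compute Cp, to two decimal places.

Cp = (USL − LSL) / (6σ̂) = (44.206 − 42.467) / (6 × 0.27) = 1.7390 / 1.6200 = 1.0735

1.07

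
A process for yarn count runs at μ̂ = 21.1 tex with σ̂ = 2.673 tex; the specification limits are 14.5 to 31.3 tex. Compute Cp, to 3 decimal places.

Cp = (USL − LSL) / (6σ̂) = (31.3 − 14.5) / (6 × 2.673) = 16.8000 / 16.0380 = 1.0475

1.048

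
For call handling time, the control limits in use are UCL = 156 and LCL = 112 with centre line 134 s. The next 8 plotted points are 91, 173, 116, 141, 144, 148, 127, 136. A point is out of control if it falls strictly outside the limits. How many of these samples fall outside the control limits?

Compare each point to [112, 156]: sample 1 = 91 < LCL; sample 2 = 173 > UCL.

2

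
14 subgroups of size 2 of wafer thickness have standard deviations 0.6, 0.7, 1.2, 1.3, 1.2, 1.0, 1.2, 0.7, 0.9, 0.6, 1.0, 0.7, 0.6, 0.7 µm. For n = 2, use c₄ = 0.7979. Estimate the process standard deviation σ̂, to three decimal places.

1.110

s̄ = (0.6 + 0.7 + 1.2 + 1.3 + 1.2 + 1.0 + 1.2 + 0.7 + 0.9 + 0.6 + 1.0 + 0.7 + 0.6 + 0.7) / 14 = 0.8857
σ̂ = s̄ / c₄ = 0.8857 / 0.7979 = 1.1101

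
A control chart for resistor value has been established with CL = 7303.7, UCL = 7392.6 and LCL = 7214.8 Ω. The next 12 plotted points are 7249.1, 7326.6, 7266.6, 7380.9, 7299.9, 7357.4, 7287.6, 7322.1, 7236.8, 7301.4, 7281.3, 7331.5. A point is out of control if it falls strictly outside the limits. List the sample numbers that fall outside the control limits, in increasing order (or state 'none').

All 12 points lie within [7214.8, 7392.6].

none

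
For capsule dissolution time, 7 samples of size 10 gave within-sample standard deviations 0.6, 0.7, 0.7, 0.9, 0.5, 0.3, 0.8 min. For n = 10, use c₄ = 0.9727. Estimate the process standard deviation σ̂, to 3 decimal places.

0.661

s̄ = (0.6 + 0.7 + 0.7 + 0.9 + 0.5 + 0.3 + 0.8) / 7 = 0.6429
σ̂ = s̄ / c₄ = 0.6429 / 0.9727 = 0.6609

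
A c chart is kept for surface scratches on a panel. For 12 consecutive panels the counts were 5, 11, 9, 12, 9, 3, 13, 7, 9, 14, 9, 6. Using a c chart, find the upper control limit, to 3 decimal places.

17.875

c̄ = (5 + 11 + 9 + 12 + 9 + 3 + 13 + 7 + 9 + 14 + 9 + 6) / 12 = 107 / 12 = 8.9167
UCL = c̄ + 3√c̄ = 8.9167 + 3 × √8.9167 = 8.9167 + 3 × 2.9861 = 17.8749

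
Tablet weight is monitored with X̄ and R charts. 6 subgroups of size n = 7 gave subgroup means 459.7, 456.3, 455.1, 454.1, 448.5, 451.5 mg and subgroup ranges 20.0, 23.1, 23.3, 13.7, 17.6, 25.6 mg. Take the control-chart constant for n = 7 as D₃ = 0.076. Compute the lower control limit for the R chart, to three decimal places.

R̄ = (20.0 + 23.1 + 23.3 + 13.7 + 17.6 + 25.6) / 6 = 123.3000 / 6 = 20.5500
LCL_R = D₃·R̄ = 0.076 × 20.5500 = 1.5618

1.562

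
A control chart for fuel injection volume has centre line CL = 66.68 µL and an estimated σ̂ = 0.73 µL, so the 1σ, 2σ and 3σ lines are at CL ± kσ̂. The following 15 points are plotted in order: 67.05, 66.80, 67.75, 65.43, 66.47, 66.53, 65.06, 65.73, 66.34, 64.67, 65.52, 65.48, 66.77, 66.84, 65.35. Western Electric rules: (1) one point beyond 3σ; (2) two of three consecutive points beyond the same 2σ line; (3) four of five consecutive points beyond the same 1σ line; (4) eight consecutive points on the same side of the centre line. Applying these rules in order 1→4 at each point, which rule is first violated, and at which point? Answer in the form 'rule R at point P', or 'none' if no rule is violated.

rule 3 at point 11

Zone of each point (C = within 1σ̂, B = 1σ̂–2σ̂, A = 2σ̂–3σ̂, * = beyond 3σ̂; sign = side of CL): 1:+C, 2:+C, 3:+B, 4:-B, 5:-C, 6:-C, 7:-A, 8:-B, 9:-C, 10:-A, 11:-B, 12:-B, 13:+C, 14:+C, 15:-B
Rule 3 (four of five consecutive points beyond the same 1σ limit) is satisfied at point 11.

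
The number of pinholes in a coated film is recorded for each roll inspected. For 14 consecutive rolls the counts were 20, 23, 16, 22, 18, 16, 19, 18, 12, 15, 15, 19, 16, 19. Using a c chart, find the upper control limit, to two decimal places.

c̄ = (20 + 23 + 16 + 22 + 18 + 16 + 19 + 18 + 12 + 15 + 15 + 19 + 16 + 19) / 14 = 248 / 14 = 17.7143
UCL = c̄ + 3√c̄ = 17.7143 + 3 × √17.7143 = 17.7143 + 3 × 4.2088 = 30.3408

30.34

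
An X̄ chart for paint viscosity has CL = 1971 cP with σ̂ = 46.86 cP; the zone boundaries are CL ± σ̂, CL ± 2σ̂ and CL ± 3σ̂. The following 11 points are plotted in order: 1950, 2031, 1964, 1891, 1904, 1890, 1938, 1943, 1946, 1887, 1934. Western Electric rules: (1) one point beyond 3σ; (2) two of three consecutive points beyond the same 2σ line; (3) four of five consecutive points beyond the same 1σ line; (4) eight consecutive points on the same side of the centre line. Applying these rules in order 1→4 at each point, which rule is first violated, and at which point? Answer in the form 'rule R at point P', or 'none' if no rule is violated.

rule 4 at point 10

Zone of each point (C = within 1σ̂, B = 1σ̂–2σ̂, A = 2σ̂–3σ̂, * = beyond 3σ̂; sign = side of CL): 1:-C, 2:+B, 3:-C, 4:-B, 5:-B, 6:-B, 7:-C, 8:-C, 9:-C, 10:-B, 11:-C
Rule 4 (eight consecutive points on the same side of the centre line) is satisfied at point 10.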